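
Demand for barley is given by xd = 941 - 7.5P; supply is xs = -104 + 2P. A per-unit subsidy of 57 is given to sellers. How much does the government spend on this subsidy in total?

Government cost = 11742

Pre-subsidy: 941 - 7.5P = -104 + 2P gives P* = 110, x* = 116.
With the subsidy, sellers receive Ps = Pb + 57 for each unit, where Pb is the price buyers pay.
Supply in terms of Pb becomes xs = -104 + 2(Pb + 57) = 10 + 2Pb. Setting this equal to demand: 941 - 7.5Pb = 10 + 2Pb, so Pb = 98.
Sellers receive Ps = 98 + 57 = 155; x' = 941 − 7.5·98 = 206.
Government outlay = subsidy × quantity = 57 × 206 = 11742.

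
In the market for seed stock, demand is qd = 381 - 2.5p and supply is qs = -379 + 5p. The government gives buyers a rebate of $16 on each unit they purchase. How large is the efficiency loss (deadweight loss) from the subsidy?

Pre-subsidy: 381 - 2.5p = -379 + 5p gives p* = 304/3, q* = 383/3.
With the rebate, buyers effectively pay pb = ps − 16, where ps is the price sellers receive.
Demand in terms of ps becomes qd = 381 − 2.5(ps − 16) = 421 - 2.5ps. Setting this equal to supply: 421 - 2.5ps = -379 + 5ps, so ps = 320/3.
Buyers pay pb = 320/3 − 16 = 272/3; q' = -379 + 5·(320/3) = 463/3.
The subsidy expands output by 463/3 − 383/3 = 80/3 past the efficient level; on those units the gap between marginal cost and willingness to pay runs from 0 up to 16.
DWL = ½ × 16 × 80/3 = 640/3.

Deadweight loss = 640/3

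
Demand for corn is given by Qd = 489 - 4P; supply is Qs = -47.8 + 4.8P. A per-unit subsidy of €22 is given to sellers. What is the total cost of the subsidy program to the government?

Government cost = €6446

Pre-subsidy: 489 - 4P = -47.8 + 4.8P gives P* = 61, Q* = 245.
With the subsidy, sellers receive Ps = Pb + 22 for each unit, where Pb is the price buyers pay.
Supply in terms of Pb becomes Qs = -47.8 + 4.8(Pb + 22) = 57.8 + 4.8Pb. Setting this equal to demand: 489 - 4Pb = 57.8 + 4.8Pb, so Pb = 49.
Sellers receive Ps = 49 + 22 = 71; Q' = 489 − 4·49 = 293.
Government outlay = subsidy × quantity = 22 × 293 = 6446.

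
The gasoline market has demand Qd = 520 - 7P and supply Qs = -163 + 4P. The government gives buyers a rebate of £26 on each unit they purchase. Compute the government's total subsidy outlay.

Government cost = 43342/11

Pre-subsidy: 520 - 7P = -163 + 4P gives P* = 683/11, Q* = 939/11.
With the rebate, buyers effectively pay Pb = Ps − 26, where Ps is the price sellers receive.
Demand in terms of Ps becomes Qd = 520 − 7(Ps − 26) = 702 - 7Ps. Setting this equal to supply: 702 - 7Ps = -163 + 4Ps, so Ps = 865/11.
Buyers pay Pb = 865/11 − 26 = 579/11; Q' = -163 + 4·(865/11) = 1667/11.
Government outlay = subsidy × quantity = 26 × 1667/11 = 43342/11.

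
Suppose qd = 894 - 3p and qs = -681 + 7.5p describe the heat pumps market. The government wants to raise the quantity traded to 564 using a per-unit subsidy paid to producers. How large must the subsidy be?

Required subsidy s = 56 per unit

At q = 564, invert demand for the buyer price: pb = (894 − 564)/3 = 110; invert supply for the seller price: ps = (564 − (-681))/7.5 = 166.
The subsidy must fill the gap: s = ps − pb = 166 − 110 = 56.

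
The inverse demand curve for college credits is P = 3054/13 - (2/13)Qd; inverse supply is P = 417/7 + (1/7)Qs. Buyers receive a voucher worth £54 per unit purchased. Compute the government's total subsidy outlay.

Pre-subsidy: 3054/13 - (2/13)Q = 417/7 + (1/7)Q gives Q* = 591 and P* = 144.
With the rebate, buyers effectively pay Pb = Ps − 54, where Ps is the price sellers receive.
On the curves, Pb = 3054/13 - (2/13)Q and Ps = 417/7 + (1/7)Q; the wedge Ps − Pb = 54 gives 417/7 + (1/7)Q − (3054/13 - (2/13)Q) = 54, so Q' = 773.
Then Pb = 3054/13 − (2/13)·773 = 116 and Ps = 417/7 + (1/7)·773 = 170.
Government outlay = subsidy × quantity = 54 × 773 = 41742.

Government cost = £41742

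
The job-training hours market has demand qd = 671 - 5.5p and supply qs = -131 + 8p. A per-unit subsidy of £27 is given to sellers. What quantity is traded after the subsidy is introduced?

q' = 11671/27

Pre-subsidy: 671 - 5.5p = -131 + 8p gives p* = 1604/27, q* = 9295/27.
With the subsidy, sellers receive ps = pb + 27 for each unit, where pb is the price buyers pay.
Supply in terms of pb becomes qs = -131 + 8(pb + 27) = 85 + 8pb. Setting this equal to demand: 671 - 5.5pb = 85 + 8pb, so pb = 1172/27.
Sellers receive ps = 1172/27 + 27 = 1901/27; q' = 671 − 5.5·(1172/27) = 11671/27.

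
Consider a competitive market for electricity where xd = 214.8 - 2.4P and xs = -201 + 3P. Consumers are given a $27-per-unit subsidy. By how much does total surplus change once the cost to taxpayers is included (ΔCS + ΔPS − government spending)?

Pre-subsidy: 214.8 - 2.4P = -201 + 3P gives P* = 77, x* = 30.
With the rebate, buyers effectively pay Pb = Ps − 27, where Ps is the price sellers receive.
Demand in terms of Ps becomes xd = 214.8 − 2.4(Ps − 27) = 279.6 - 2.4Ps. Setting this equal to supply: 279.6 - 2.4Ps = -201 + 3Ps, so Ps = 89.
Buyers pay Pb = 89 − 27 = 62; x' = -201 + 3·89 = 66.
ΔCS = ½(30 + 66)(77 − 62) = 720; ΔPS = ½(30 + 66)(89 − 77) = 576.
Government spending = 27 × 66 = 1782.
Net change = 720 + 576 − 1782 = -486. The loss equals the DWL triangle ½·27·36.

Net change in total surplus = -$486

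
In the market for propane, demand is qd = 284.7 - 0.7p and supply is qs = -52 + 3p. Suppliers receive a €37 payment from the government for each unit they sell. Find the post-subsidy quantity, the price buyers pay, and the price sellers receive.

q' = 242; buyers pay €61; sellers receive €98

Pre-subsidy: 284.7 - 0.7p = -52 + 3p gives p* = 91, q* = 221.
With the subsidy, sellers receive ps = pb + 37 for each unit, where pb is the price buyers pay.
Supply in terms of pb becomes qs = -52 + 3(pb + 37) = 59 + 3pb. Setting this equal to demand: 284.7 - 0.7pb = 59 + 3pb, so pb = 61.
Sellers receive ps = 61 + 37 = 98; q' = 284.7 − 0.7·61 = 242.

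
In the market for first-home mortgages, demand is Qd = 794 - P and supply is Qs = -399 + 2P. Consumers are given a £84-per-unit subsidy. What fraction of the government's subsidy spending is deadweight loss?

DWL / government spending = 84/1357

Pre-subsidy: 794 - P = -399 + 2P gives P* = 1193/3, Q* = 1189/3.
With the rebate, buyers effectively pay Pb = Ps − 84, where Ps is the price sellers receive.
Demand in terms of Ps becomes Qd = 794 − 1(Ps − 84) = 878 - Ps. Setting this equal to supply: 878 - Ps = -399 + 2Ps, so Ps = 1277/3.
Buyers pay Pb = 1277/3 − 84 = 1025/3; Q' = -399 + 2·(1277/3) = 1357/3.
ΔCS = ½(1189/3 + 1357/3)(1193/3 − 1025/3) = 71288/3; ΔPS = ½(1189/3 + 1357/3)(1277/3 − 1193/3) = 35644/3.
Government spending = 84 × 1357/3 = 37996.
DWL = ½ × 84 × (1357/3 − 1189/3) = 2352; fraction = 2352 / 37996 = 84/1357.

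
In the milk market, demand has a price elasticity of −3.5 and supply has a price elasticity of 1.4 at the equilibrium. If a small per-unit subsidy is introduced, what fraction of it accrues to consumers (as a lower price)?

Consumer share = 2/7

For a small subsidy around the equilibrium, the benefit split depends on the relative slopes, which at a point are proportional to the elasticities.
Buyer share = εs/(εs + |εd|) = 1.4/(1.4 + 3.5) = 2/7; seller share = |εd|/(εs + |εd|) = 5/7.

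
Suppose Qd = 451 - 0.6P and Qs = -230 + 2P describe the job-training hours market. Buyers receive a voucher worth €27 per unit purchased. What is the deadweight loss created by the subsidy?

Deadweight loss = 2187/13

Pre-subsidy: 451 - 0.6P = -230 + 2P gives P* = 3405/13, Q* = 3820/13.
With the rebate, buyers effectively pay Pb = Ps − 27, where Ps is the price sellers receive.
Demand in terms of Ps becomes Qd = 451 − 0.6(Ps − 27) = 467.2 - 0.6Ps. Setting this equal to supply: 467.2 - 0.6Ps = -230 + 2Ps, so Ps = 3486/13.
Buyers pay Pb = 3486/13 − 27 = 3135/13; Q' = -230 + 2·(3486/13) = 3982/13.
The subsidy expands output by 3982/13 − 3820/13 = 162/13 past the efficient level; on those units the gap between marginal cost and willingness to pay runs from 0 up to 27.
DWL = ½ × 27 × 162/13 = 2187/13.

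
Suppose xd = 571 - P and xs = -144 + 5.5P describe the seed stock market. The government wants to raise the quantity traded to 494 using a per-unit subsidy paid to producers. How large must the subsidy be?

At x = 494, invert demand for the buyer price: Pb = (571 − 494)/1 = 77; invert supply for the seller price: Ps = (494 − (-144))/5.5 = 116.
The subsidy must fill the gap: s = Ps − Pb = 116 − 77 = 39.

Required subsidy s = 39 per unit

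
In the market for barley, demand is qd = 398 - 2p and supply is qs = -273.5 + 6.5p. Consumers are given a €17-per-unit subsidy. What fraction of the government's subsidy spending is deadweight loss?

DWL / government spending = 13/266

Pre-subsidy: 398 - 2p = -273.5 + 6.5p gives p* = 79, q* = 240.
With the rebate, buyers effectively pay pb = ps − 17, where ps is the price sellers receive.
Demand in terms of ps becomes qd = 398 − 2(ps − 17) = 432 - 2ps. Setting this equal to supply: 432 - 2ps = -273.5 + 6.5ps, so ps = 83.
Buyers pay pb = 83 − 17 = 66; q' = -273.5 + 6.5·83 = 266.
ΔCS = ½(240 + 266)(79 − 66) = 3289; ΔPS = ½(240 + 266)(83 − 79) = 1012.
Government spending = 17 × 266 = 4522.
DWL = ½ × 17 × (266 − 240) = 221; fraction = 221 / 4522 = 13/266.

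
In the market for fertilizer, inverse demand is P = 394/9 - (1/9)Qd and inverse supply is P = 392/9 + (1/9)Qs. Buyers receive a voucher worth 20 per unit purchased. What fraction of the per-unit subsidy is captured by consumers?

Pre-subsidy: 394/9 - (1/9)Q = 392/9 + (1/9)Q gives Q* = 1 and P* = 131/3.
With the rebate, buyers effectively pay Pb = Ps − 20, where Ps is the price sellers receive.
On the curves, Pb = 394/9 - (1/9)Q and Ps = 392/9 + (1/9)Q; the wedge Ps − Pb = 20 gives 392/9 + (1/9)Q − (394/9 - (1/9)Q) = 20, so Q' = 91.
Then Pb = 394/9 − (1/9)·91 = 101/3 and Ps = 392/9 + (1/9)·91 = 161/3.
Buyers' price falls by P* − Pb = 131/3 − 101/3 = 10; sellers' price rises by Ps − P* = 161/3 − 131/3 = 10.
So consumers capture 10/20 = 0.5 of each unit of subsidy.

Consumer share = 0.5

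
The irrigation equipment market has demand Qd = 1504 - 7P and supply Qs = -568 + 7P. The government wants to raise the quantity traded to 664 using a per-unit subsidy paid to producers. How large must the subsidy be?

At Q = 664, invert demand for the buyer price: Pb = (1504 − 664)/7 = 120; invert supply for the seller price: Ps = (664 − (-568))/7 = 176.
The subsidy must fill the gap: s = Ps − Pb = 176 − 120 = 56.

Required subsidy s = 56 per unit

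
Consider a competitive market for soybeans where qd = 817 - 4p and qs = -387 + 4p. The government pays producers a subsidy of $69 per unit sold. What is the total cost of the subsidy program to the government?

Government cost = $24357

Pre-subsidy: 817 - 4p = -387 + 4p gives p* = 150.5, q* = 215.
With the subsidy, sellers receive ps = pb + 69 for each unit, where pb is the price buyers pay.
Supply in terms of pb becomes qs = -387 + 4(pb + 69) = -111 + 4pb. Setting this equal to demand: 817 - 4pb = -111 + 4pb, so pb = 116.
Sellers receive ps = 116 + 69 = 185; q' = 817 − 4·116 = 353.
Government outlay = subsidy × quantity = 69 × 353 = 24357.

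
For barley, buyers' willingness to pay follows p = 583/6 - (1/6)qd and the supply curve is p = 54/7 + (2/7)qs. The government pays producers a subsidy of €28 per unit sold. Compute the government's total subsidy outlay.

Government cost = 138124/19

Pre-subsidy: 583/6 - (1/6)q = 54/7 + (2/7)q gives q* = 3757/19 and p* = 1220/19.
With the subsidy, sellers receive ps = pb + 28 for each unit, where pb is the price buyers pay.
On the curves, pb = 583/6 - (1/6)q and ps = 54/7 + (2/7)q; the wedge ps − pb = 28 gives 54/7 + (2/7)q − (583/6 - (1/6)q) = 28, so q' = 4933/19.
Then pb = 583/6 − (1/6)·(4933/19) = 1024/19 and ps = 54/7 + (2/7)·(4933/19) = 1556/19.
Government outlay = subsidy × quantity = 28 × 4933/19 = 138124/19.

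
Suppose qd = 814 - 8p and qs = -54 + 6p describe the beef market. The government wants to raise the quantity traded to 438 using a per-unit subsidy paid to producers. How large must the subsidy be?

At q = 438, invert demand for the buyer price: pb = (814 − 438)/8 = 47; invert supply for the seller price: ps = (438 − (-54))/6 = 82.
The subsidy must fill the gap: s = ps − pb = 82 − 47 = 35.

Required subsidy s = 35 per unit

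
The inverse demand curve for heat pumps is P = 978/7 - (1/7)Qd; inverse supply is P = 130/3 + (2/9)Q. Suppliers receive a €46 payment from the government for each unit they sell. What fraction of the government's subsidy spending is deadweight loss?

DWL / government spending = 21/130

Pre-subsidy: 978/7 - (1/7)Q = 130/3 + (2/9)Q gives Q* = 264 and P* = 102.
With the subsidy, sellers receive Ps = Pb + 46 for each unit, where Pb is the price buyers pay.
On the curves, Pb = 978/7 - (1/7)Q and Ps = 130/3 + (2/9)Q; the wedge Ps − Pb = 46 gives 130/3 + (2/9)Q − (978/7 - (1/7)Q) = 46, so Q' = 390.
Then Pb = 978/7 − (1/7)·390 = 84 and Ps = 130/3 + (2/9)·390 = 130.
ΔCS = ½(264 + 390)(102 − 84) = 5886; ΔPS = ½(264 + 390)(130 − 102) = 9156.
Government spending = 46 × 390 = 17940.
DWL = ½ × 46 × (390 − 264) = 2898; fraction = 2898 / 17940 = 21/130.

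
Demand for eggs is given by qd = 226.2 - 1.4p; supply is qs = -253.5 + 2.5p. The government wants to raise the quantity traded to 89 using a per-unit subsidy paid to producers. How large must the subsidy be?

Required subsidy s = 39 per unit

At q = 89, invert demand for the buyer price: pb = (226.2 − 89)/1.4 = 98; invert supply for the seller price: ps = (89 − (-253.5))/2.5 = 137.
The subsidy must fill the gap: s = ps − pb = 137 − 98 = 39.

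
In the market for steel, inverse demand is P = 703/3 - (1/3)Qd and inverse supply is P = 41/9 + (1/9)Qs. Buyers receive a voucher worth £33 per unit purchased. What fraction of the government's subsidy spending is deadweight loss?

Pre-subsidy: 703/3 - (1/3)Q = 41/9 + (1/9)Q gives Q* = 517 and P* = 62.
With the rebate, buyers effectively pay Pb = Ps − 33, where Ps is the price sellers receive.
On the curves, Pb = 703/3 - (1/3)Q and Ps = 41/9 + (1/9)Q; the wedge Ps − Pb = 33 gives 41/9 + (1/9)Q − (703/3 - (1/3)Q) = 33, so Q' = 591.25.
Then Pb = 703/3 − (1/3)·591.25 = 37.25 and Ps = 41/9 + (1/9)·591.25 = 70.25.
ΔCS = ½(517 + 591.25)(62 − 37.25) = 13714.59375; ΔPS = ½(517 + 591.25)(70.25 − 62) = 4571.53125.
Government spending = 33 × 591.25 = 19511.25.
DWL = ½ × 33 × (591.25 − 517) = 1225.125; fraction = 1225.125 / 19511.25 = 27/430.

DWL / government spending = 27/430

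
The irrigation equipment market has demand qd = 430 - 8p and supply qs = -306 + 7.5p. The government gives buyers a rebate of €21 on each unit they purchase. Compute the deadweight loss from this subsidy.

Pre-subsidy: 430 - 8p = -306 + 7.5p gives p* = 1472/31, q* = 1554/31.
With the rebate, buyers effectively pay pb = ps − 21, where ps is the price sellers receive.
Demand in terms of ps becomes qd = 430 − 8(ps − 21) = 598 - 8ps. Setting this equal to supply: 598 - 8ps = -306 + 7.5ps, so ps = 1808/31.
Buyers pay pb = 1808/31 − 21 = 1157/31; q' = -306 + 7.5·(1808/31) = 4074/31.
The subsidy expands output by 4074/31 − 1554/31 = 2520/31 past the efficient level; on those units the gap between marginal cost and willingness to pay runs from 0 up to 21.
DWL = ½ × 21 × 2520/31 = 26460/31.

Deadweight loss = 26460/31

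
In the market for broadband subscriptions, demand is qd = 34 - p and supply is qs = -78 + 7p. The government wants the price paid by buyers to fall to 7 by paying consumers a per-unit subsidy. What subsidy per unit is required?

At a buyer price of 7, quantity demanded is 34 − 1·7 = 27.
Sellers supply 27 only when they receive ps with -78 + 7·ps = 27, i.e. ps = 15.
s = ps − pb = 15 − 7 = 8.

Required subsidy s = 8 per unit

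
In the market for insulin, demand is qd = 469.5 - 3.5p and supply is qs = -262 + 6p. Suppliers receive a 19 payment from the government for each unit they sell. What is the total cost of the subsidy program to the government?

Government cost = 4598

Pre-subsidy: 469.5 - 3.5p = -262 + 6p gives p* = 77, q* = 200.
With the subsidy, sellers receive ps = pb + 19 for each unit, where pb is the price buyers pay.
Supply in terms of pb becomes qs = -262 + 6(pb + 19) = -148 + 6pb. Setting this equal to demand: 469.5 - 3.5pb = -148 + 6pb, so pb = 65.
Sellers receive ps = 65 + 19 = 84; q' = 469.5 − 3.5·65 = 242.
Government outlay = subsidy × quantity = 19 × 242 = 4598.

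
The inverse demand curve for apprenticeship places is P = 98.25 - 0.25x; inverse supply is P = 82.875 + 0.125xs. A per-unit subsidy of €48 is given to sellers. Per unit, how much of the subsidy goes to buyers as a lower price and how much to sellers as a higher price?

Pre-subsidy: 98.25 - 0.25x = 82.875 + 0.125x gives x* = 41 and P* = 88.
With the subsidy, sellers receive Ps = Pb + 48 for each unit, where Pb is the price buyers pay.
On the curves, Pb = 98.25 - 0.25x and Ps = 82.875 + 0.125x; the wedge Ps − Pb = 48 gives 82.875 + 0.125x − (98.25 - 0.25x) = 48, so x' = 169.
Then Pb = 98.25 − 0.25·169 = 56 and Ps = 82.875 + 0.125·169 = 104.
Buyers' price falls by P* − Pb = 88 − 56 = 32; sellers' price rises by Ps − P* = 104 − 88 = 16.

Buyers gain €32 per unit; sellers gain €16 per unit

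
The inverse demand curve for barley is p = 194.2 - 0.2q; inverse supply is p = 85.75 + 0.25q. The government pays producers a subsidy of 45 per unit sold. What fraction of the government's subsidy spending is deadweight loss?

DWL / government spending = 50/341

Pre-subsidy: 194.2 - 0.2q = 85.75 + 0.25q gives q* = 241 and p* = 146.
With the subsidy, sellers receive ps = pb + 45 for each unit, where pb is the price buyers pay.
On the curves, pb = 194.2 - 0.2q and ps = 85.75 + 0.25q; the wedge ps − pb = 45 gives 85.75 + 0.25q − (194.2 - 0.2q) = 45, so q' = 341.
Then pb = 194.2 − 0.2·341 = 126 and ps = 85.75 + 0.25·341 = 171.
ΔCS = ½(241 + 341)(146 − 126) = 5820; ΔPS = ½(241 + 341)(171 − 146) = 7275.
Government spending = 45 × 341 = 15345.
DWL = ½ × 45 × (341 − 241) = 2250; fraction = 2250 / 15345 = 50/341.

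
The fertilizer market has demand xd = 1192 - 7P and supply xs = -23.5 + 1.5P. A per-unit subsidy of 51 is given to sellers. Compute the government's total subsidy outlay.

Pre-subsidy: 1192 - 7P = -23.5 + 1.5P gives P* = 143, x* = 191.
With the subsidy, sellers receive Ps = Pb + 51 for each unit, where Pb is the price buyers pay.
Supply in terms of Pb becomes xs = -23.5 + 1.5(Pb + 51) = 53 + 1.5Pb. Setting this equal to demand: 1192 - 7Pb = 53 + 1.5Pb, so Pb = 134.
Sellers receive Ps = 134 + 51 = 185; x' = 1192 − 7·134 = 254.
Government outlay = subsidy × quantity = 51 × 254 = 12954.

Government cost = 12954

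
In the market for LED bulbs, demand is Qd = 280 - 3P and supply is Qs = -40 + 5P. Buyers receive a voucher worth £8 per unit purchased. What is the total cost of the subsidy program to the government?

Pre-subsidy: 280 - 3P = -40 + 5P gives P* = 40, Q* = 160.
With the rebate, buyers effectively pay Pb = Ps − 8, where Ps is the price sellers receive.
Demand in terms of Ps becomes Qd = 280 − 3(Ps − 8) = 304 - 3Ps. Setting this equal to supply: 304 - 3Ps = -40 + 5Ps, so Ps = 43.
Buyers pay Pb = 43 − 8 = 35; Q' = -40 + 5·43 = 175.
Government outlay = subsidy × quantity = 8 × 175 = 1400.

Government cost = £1400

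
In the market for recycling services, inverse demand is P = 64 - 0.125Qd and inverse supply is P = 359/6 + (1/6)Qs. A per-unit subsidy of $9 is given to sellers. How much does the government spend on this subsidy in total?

Pre-subsidy: 64 - 0.125Q = 359/6 + (1/6)Q gives Q* = 100/7 and P* = 871/14.
With the subsidy, sellers receive Ps = Pb + 9 for each unit, where Pb is the price buyers pay.
On the curves, Pb = 64 - 0.125Q and Ps = 359/6 + (1/6)Q; the wedge Ps − Pb = 9 gives 359/6 + (1/6)Q − (64 - 0.125Q) = 9, so Q' = 316/7.
Then Pb = 64 − 0.125·(316/7) = 817/14 and Ps = 359/6 + (1/6)·(316/7) = 943/14.
Government outlay = subsidy × quantity = 9 × 316/7 = 2844/7.

Government cost = 2844/7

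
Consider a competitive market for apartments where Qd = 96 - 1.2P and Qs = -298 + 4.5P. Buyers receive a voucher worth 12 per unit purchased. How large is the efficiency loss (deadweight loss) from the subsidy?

Pre-subsidy: 96 - 1.2P = -298 + 4.5P gives P* = 3940/57, Q* = 248/19.
With the rebate, buyers effectively pay Pb = Ps − 12, where Ps is the price sellers receive.
Demand in terms of Ps becomes Qd = 96 − 1.2(Ps − 12) = 110.4 - 1.2Ps. Setting this equal to supply: 110.4 - 1.2Ps = -298 + 4.5Ps, so Ps = 4084/57.
Buyers pay Pb = 4084/57 − 12 = 3400/57; Q' = -298 + 4.5·(4084/57) = 464/19.
The subsidy expands output by 464/19 − 248/19 = 216/19 past the efficient level; on those units the gap between marginal cost and willingness to pay runs from 0 up to 12.
DWL = ½ × 12 × 216/19 = 1296/19.

Deadweight loss = 1296/19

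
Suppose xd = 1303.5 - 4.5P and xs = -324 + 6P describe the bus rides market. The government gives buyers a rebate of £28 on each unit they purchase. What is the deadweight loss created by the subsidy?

Deadweight loss = £1008

Pre-subsidy: 1303.5 - 4.5P = -324 + 6P gives P* = 155, x* = 606.
With the rebate, buyers effectively pay Pb = Ps − 28, where Ps is the price sellers receive.
Demand in terms of Ps becomes xd = 1303.5 − 4.5(Ps − 28) = 1429.5 - 4.5Ps. Setting this equal to supply: 1429.5 - 4.5Ps = -324 + 6Ps, so Ps = 167.
Buyers pay Pb = 167 − 28 = 139; x' = -324 + 6·167 = 678.
The subsidy expands output by 678 − 606 = 72 past the efficient level; on those units the gap between marginal cost and willingness to pay runs from 0 up to 28.
DWL = ½ × 28 × 72 = 1008.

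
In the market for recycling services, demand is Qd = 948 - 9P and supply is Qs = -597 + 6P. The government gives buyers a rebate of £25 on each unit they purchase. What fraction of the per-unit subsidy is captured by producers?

Pre-subsidy: 948 - 9P = -597 + 6P gives P* = 103, Q* = 21.
With the rebate, buyers effectively pay Pb = Ps − 25, where Ps is the price sellers receive.
Demand in terms of Ps becomes Qd = 948 − 9(Ps − 25) = 1173 - 9Ps. Setting this equal to supply: 1173 - 9Ps = -597 + 6Ps, so Ps = 118.
Buyers pay Pb = 118 − 25 = 93; Q' = -597 + 6·118 = 111.
Buyers' price falls by P* − Pb = 103 − 93 = 10; sellers' price rises by Ps − P* = 118 − 103 = 15.
So producers capture 15/25 = 0.6 of each unit of subsidy.

Producer share = 0.6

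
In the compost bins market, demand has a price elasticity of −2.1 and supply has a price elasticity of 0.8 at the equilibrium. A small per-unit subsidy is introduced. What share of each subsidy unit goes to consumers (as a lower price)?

For a small subsidy around the equilibrium, the benefit split depends on the relative slopes, which at a point are proportional to the elasticities.
Buyer share = εs/(εs + |εd|) = 0.8/(0.8 + 2.1) = 8/29; seller share = |εd|/(εs + |εd|) = 21/29.

Consumer share = 8/29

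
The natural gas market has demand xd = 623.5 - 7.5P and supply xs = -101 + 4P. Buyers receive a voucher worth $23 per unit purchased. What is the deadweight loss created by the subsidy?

Deadweight loss = $690

Pre-subsidy: 623.5 - 7.5P = -101 + 4P gives P* = 63, x* = 151.
With the rebate, buyers effectively pay Pb = Ps − 23, where Ps is the price sellers receive.
Demand in terms of Ps becomes xd = 623.5 − 7.5(Ps − 23) = 796 - 7.5Ps. Setting this equal to supply: 796 - 7.5Ps = -101 + 4Ps, so Ps = 78.
Buyers pay Pb = 78 − 23 = 55; x' = -101 + 4·78 = 211.
The subsidy expands output by 211 − 151 = 60 past the efficient level; on those units the gap between marginal cost and willingness to pay runs from 0 up to 23.
DWL = ½ × 23 × 60 = 690.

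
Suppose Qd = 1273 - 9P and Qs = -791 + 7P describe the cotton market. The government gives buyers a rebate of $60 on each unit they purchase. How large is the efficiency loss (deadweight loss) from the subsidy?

Pre-subsidy: 1273 - 9P = -791 + 7P gives P* = 129, Q* = 112.
With the rebate, buyers effectively pay Pb = Ps − 60, where Ps is the price sellers receive.
Demand in terms of Ps becomes Qd = 1273 − 9(Ps − 60) = 1813 - 9Ps. Setting this equal to supply: 1813 - 9Ps = -791 + 7Ps, so Ps = 162.75.
Buyers pay Pb = 162.75 − 60 = 102.75; Q' = -791 + 7·162.75 = 348.25.
The subsidy expands output by 348.25 − 112 = 236.25 past the efficient level; on those units the gap between marginal cost and willingness to pay runs from 0 up to 60.
DWL = ½ × 60 × 236.25 = 7087.5.

Deadweight loss = $7087.5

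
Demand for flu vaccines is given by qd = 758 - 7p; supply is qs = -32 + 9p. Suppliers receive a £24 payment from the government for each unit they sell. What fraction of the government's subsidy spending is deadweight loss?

DWL / government spending = 378/4055

Pre-subsidy: 758 - 7p = -32 + 9p gives p* = 49.375, q* = 412.375.
With the subsidy, sellers receive ps = pb + 24 for each unit, where pb is the price buyers pay.
Supply in terms of pb becomes qs = -32 + 9(pb + 24) = 184 + 9pb. Setting this equal to demand: 758 - 7pb = 184 + 9pb, so pb = 35.875.
Sellers receive ps = 35.875 + 24 = 59.875; q' = 758 − 7·35.875 = 506.875.
ΔCS = ½(412.375 + 506.875)(49.375 − 35.875) = 6204.9375; ΔPS = ½(412.375 + 506.875)(59.875 − 49.375) = 4826.0625.
Government spending = 24 × 506.875 = 12165.
DWL = ½ × 24 × (506.875 − 412.375) = 1134; fraction = 1134 / 12165 = 378/4055.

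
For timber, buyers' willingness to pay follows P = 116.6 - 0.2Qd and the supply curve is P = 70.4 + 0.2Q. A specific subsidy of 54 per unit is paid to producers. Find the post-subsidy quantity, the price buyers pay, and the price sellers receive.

Pre-subsidy: 116.6 - 0.2Q = 70.4 + 0.2Q gives Q* = 115.5 and P* = 93.5.
With the subsidy, sellers receive Ps = Pb + 54 for each unit, where Pb is the price buyers pay.
On the curves, Pb = 116.6 - 0.2Q and Ps = 70.4 + 0.2Q; the wedge Ps − Pb = 54 gives 70.4 + 0.2Q − (116.6 - 0.2Q) = 54, so Q' = 250.5.
Then Pb = 116.6 − 0.2·250.5 = 66.5 and Ps = 70.4 + 0.2·250.5 = 120.5.

Q' = 250.5; buyers pay 66.5; sellers receive 120.5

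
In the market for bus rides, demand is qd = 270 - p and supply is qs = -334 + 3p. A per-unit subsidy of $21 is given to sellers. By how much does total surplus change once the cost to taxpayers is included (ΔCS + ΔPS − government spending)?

Net change in total surplus = -$165.375

Pre-subsidy: 270 - p = -334 + 3p gives p* = 151, q* = 119.
With the subsidy, sellers receive ps = pb + 21 for each unit, where pb is the price buyers pay.
Supply in terms of pb becomes qs = -334 + 3(pb + 21) = -271 + 3pb. Setting this equal to demand: 270 - pb = -271 + 3pb, so pb = 135.25.
Sellers receive ps = 135.25 + 21 = 156.25; q' = 270 − 1·135.25 = 134.75.
ΔCS = ½(119 + 134.75)(151 − 135.25) = 1998.28125; ΔPS = ½(119 + 134.75)(156.25 − 151) = 666.09375.
Government spending = 21 × 134.75 = 2829.75.
Net change = 1998.28125 + 666.09375 − 2829.75 = -165.375. The loss equals the DWL triangle ½·21·15.75.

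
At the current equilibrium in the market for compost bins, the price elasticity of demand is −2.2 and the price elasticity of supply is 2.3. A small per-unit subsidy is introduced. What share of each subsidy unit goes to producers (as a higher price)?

Producer share = 22/45

For a small subsidy around the equilibrium, the benefit split depends on the relative slopes, which at a point are proportional to the elasticities.
Buyer share = εs/(εs + |εd|) = 2.3/(2.3 + 2.2) = 23/45; seller share = |εd|/(εs + |εd|) = 22/45.
So producers capture 22/45 of the subsidy.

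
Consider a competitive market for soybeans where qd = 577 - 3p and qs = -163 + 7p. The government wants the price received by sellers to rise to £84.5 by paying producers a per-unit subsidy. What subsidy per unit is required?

At a seller price of 84.5, quantity supplied is -163 + 7·84.5 = 428.5.
Buyers absorb 428.5 only when they pay pb with 577 − 3·pb = 428.5, i.e. pb = 49.5.
s = ps − pb = 84.5 − 49.5 = 35.

Required subsidy s = £35 per unit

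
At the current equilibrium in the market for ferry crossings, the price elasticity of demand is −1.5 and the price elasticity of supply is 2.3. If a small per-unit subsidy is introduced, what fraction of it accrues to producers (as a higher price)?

For a small subsidy around the equilibrium, the benefit split depends on the relative slopes, which at a point are proportional to the elasticities.
Buyer share = εs/(εs + |εd|) = 2.3/(2.3 + 1.5) = 23/38; seller share = |εd|/(εs + |εd|) = 15/38.
So producers capture 15/38 of the subsidy.

Producer share = 15/38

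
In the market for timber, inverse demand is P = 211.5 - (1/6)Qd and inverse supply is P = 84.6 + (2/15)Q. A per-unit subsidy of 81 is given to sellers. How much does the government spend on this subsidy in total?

Pre-subsidy: 211.5 - (1/6)Q = 84.6 + (2/15)Q gives Q* = 423 and P* = 141.
With the subsidy, sellers receive Ps = Pb + 81 for each unit, where Pb is the price buyers pay.
On the curves, Pb = 211.5 - (1/6)Q and Ps = 84.6 + (2/15)Q; the wedge Ps − Pb = 81 gives 84.6 + (2/15)Q − (211.5 - (1/6)Q) = 81, so Q' = 693.
Then Pb = 211.5 − (1/6)·693 = 96 and Ps = 84.6 + (2/15)·693 = 177.
Government outlay = subsidy × quantity = 81 × 693 = 56133.

Government cost = 56133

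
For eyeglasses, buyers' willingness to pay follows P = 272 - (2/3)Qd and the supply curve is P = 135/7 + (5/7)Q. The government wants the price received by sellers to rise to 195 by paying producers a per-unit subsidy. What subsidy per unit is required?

Required subsidy s = 87 per unit

At a seller price of 195, quantity supplied is -27 + 1.4·195 = 246.
Buyers absorb 246 only when they pay Pb = 272 − (2/3)·246 = 108.
s = Ps − Pb = 195 − 108 = 87.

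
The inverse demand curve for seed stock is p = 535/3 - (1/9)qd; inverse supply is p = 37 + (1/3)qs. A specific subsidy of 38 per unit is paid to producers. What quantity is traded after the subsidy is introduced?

Pre-subsidy: 535/3 - (1/9)q = 37 + (1/3)q gives q* = 318 and p* = 143.
With the subsidy, sellers receive ps = pb + 38 for each unit, where pb is the price buyers pay.
On the curves, pb = 535/3 - (1/9)q and ps = 37 + (1/3)q; the wedge ps − pb = 38 gives 37 + (1/3)q − (535/3 - (1/9)q) = 38, so q' = 403.5.
Then pb = 535/3 − (1/9)·403.5 = 133.5 and ps = 37 + (1/3)·403.5 = 171.5.

q' = 403.5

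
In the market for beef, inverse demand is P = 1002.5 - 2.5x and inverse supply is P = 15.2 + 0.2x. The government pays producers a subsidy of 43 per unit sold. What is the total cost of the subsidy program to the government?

Government cost = 443029/27

Pre-subsidy: 1002.5 - 2.5x = 15.2 + 0.2x gives x* = 1097/3 and P* = 265/3.
With the subsidy, sellers receive Ps = Pb + 43 for each unit, where Pb is the price buyers pay.
On the curves, Pb = 1002.5 - 2.5x and Ps = 15.2 + 0.2x; the wedge Ps − Pb = 43 gives 15.2 + 0.2x − (1002.5 - 2.5x) = 43, so x' = 10303/27.
Then Pb = 1002.5 − 2.5·(10303/27) = 1310/27 and Ps = 15.2 + 0.2·(10303/27) = 2471/27.
Government outlay = subsidy × quantity = 43 × 10303/27 = 443029/27.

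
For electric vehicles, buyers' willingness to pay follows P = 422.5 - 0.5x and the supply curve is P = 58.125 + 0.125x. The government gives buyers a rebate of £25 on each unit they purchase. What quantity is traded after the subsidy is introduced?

Pre-subsidy: 422.5 - 0.5x = 58.125 + 0.125x gives x* = 583 and P* = 131.
With the rebate, buyers effectively pay Pb = Ps − 25, where Ps is the price sellers receive.
On the curves, Pb = 422.5 - 0.5x and Ps = 58.125 + 0.125x; the wedge Ps − Pb = 25 gives 58.125 + 0.125x − (422.5 - 0.5x) = 25, so x' = 623.
Then Pb = 422.5 − 0.5·623 = 111 and Ps = 58.125 + 0.125·623 = 136.

x' = 623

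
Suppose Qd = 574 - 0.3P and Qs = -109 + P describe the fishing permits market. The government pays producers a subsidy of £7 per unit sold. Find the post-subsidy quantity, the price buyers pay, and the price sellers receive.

Q' = 418; buyers pay £520; sellers receive £527

Pre-subsidy: 574 - 0.3P = -109 + P gives P* = 6830/13, Q* = 5413/13.
With the subsidy, sellers receive Ps = Pb + 7 for each unit, where Pb is the price buyers pay.
Supply in terms of Pb becomes Qs = -109 + 1(Pb + 7) = -102 + Pb. Setting this equal to demand: 574 - 0.3Pb = -102 + Pb, so Pb = 520.
Sellers receive Ps = 520 + 7 = 527; Q' = 574 − 0.3·520 = 418.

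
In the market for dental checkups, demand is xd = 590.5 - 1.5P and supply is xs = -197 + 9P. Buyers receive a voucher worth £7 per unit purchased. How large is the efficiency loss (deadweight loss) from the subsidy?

Deadweight loss = £31.5

Pre-subsidy: 590.5 - 1.5P = -197 + 9P gives P* = 75, x* = 478.
With the rebate, buyers effectively pay Pb = Ps − 7, where Ps is the price sellers receive.
Demand in terms of Ps becomes xd = 590.5 − 1.5(Ps − 7) = 601 - 1.5Ps. Setting this equal to supply: 601 - 1.5Ps = -197 + 9Ps, so Ps = 76.
Buyers pay Pb = 76 − 7 = 69; x' = -197 + 9·76 = 487.
The subsidy expands output by 487 − 478 = 9 past the efficient level; on those units the gap between marginal cost and willingness to pay runs from 0 up to 7.
DWL = ½ × 7 × 9 = 31.5.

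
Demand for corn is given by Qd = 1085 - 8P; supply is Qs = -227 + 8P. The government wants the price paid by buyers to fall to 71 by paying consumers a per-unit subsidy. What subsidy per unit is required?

At a buyer price of 71, quantity demanded is 1085 − 8·71 = 517.
Sellers supply 517 only when they receive Ps with -227 + 8·Ps = 517, i.e. Ps = 93.
s = Ps − Pb = 93 − 71 = 22.

Required subsidy s = 22 per unit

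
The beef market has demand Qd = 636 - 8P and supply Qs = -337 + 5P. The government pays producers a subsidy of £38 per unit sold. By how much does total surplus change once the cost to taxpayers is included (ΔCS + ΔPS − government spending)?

Pre-subsidy: 636 - 8P = -337 + 5P gives P* = 973/13, Q* = 484/13.
With the subsidy, sellers receive Ps = Pb + 38 for each unit, where Pb is the price buyers pay.
Supply in terms of Pb becomes Qs = -337 + 5(Pb + 38) = -147 + 5Pb. Setting this equal to demand: 636 - 8Pb = -147 + 5Pb, so Pb = 783/13.
Sellers receive Ps = 783/13 + 38 = 1277/13; Q' = 636 − 8·(783/13) = 2004/13.
ΔCS = ½(484/13 + 2004/13)(973/13 − 783/13) = 236360/169; ΔPS = ½(484/13 + 2004/13)(1277/13 − 973/13) = 378176/169.
Government spending = 38 × 2004/13 = 76152/13.
Net change = 236360/169 + 378176/169 − 76152/13 = -28880/13. The loss equals the DWL triangle ½·38·1520/13.

Net change in total surplus = -28880/13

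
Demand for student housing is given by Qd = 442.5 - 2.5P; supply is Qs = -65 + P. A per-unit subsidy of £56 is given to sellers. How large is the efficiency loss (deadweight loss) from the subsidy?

Deadweight loss = £1120

Pre-subsidy: 442.5 - 2.5P = -65 + P gives P* = 145, Q* = 80.
With the subsidy, sellers receive Ps = Pb + 56 for each unit, where Pb is the price buyers pay.
Supply in terms of Pb becomes Qs = -65 + 1(Pb + 56) = -9 + Pb. Setting this equal to demand: 442.5 - 2.5Pb = -9 + Pb, so Pb = 129.
Sellers receive Ps = 129 + 56 = 185; Q' = 442.5 − 2.5·129 = 120.
The subsidy expands output by 120 − 80 = 40 past the efficient level; on those units the gap between marginal cost and willingness to pay runs from 0 up to 56.
DWL = ½ × 56 × 40 = 1120.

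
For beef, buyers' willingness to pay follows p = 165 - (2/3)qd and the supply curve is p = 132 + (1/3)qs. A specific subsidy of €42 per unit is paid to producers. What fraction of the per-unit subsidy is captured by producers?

Producer share = 1/3

Pre-subsidy: 165 - (2/3)q = 132 + (1/3)q gives q* = 33 and p* = 143.
With the subsidy, sellers receive ps = pb + 42 for each unit, where pb is the price buyers pay.
On the curves, pb = 165 - (2/3)q and ps = 132 + (1/3)q; the wedge ps − pb = 42 gives 132 + (1/3)q − (165 - (2/3)q) = 42, so q' = 75.
Then pb = 165 − (2/3)·75 = 115 and ps = 132 + (1/3)·75 = 157.
Buyers' price falls by p* − pb = 143 − 115 = 28; sellers' price rises by ps − p* = 157 − 143 = 14.
So producers capture 14/42 = 1/3 of each unit of subsidy.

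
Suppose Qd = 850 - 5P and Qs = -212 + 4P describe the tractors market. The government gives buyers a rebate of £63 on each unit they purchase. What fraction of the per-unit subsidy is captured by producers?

Pre-subsidy: 850 - 5P = -212 + 4P gives P* = 118, Q* = 260.
With the rebate, buyers effectively pay Pb = Ps − 63, where Ps is the price sellers receive.
Demand in terms of Ps becomes Qd = 850 − 5(Ps − 63) = 1165 - 5Ps. Setting this equal to supply: 1165 - 5Ps = -212 + 4Ps, so Ps = 153.
Buyers pay Pb = 153 − 63 = 90; Q' = -212 + 4·153 = 400.
Buyers' price falls by P* − Pb = 118 − 90 = 28; sellers' price rises by Ps − P* = 153 − 118 = 35.
So producers capture 35/63 = 5/9 of each unit of subsidy.

Producer share = 5/9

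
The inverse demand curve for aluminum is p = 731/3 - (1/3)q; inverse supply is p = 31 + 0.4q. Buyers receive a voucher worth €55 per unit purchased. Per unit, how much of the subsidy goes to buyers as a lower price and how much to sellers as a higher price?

Buyers gain €25 per unit; sellers gain €30 per unit

Pre-subsidy: 731/3 - (1/3)q = 31 + 0.4q gives q* = 290 and p* = 147.
With the rebate, buyers effectively pay pb = ps − 55, where ps is the price sellers receive.
On the curves, pb = 731/3 - (1/3)q and ps = 31 + 0.4q; the wedge ps − pb = 55 gives 31 + 0.4q − (731/3 - (1/3)q) = 55, so q' = 365.
Then pb = 731/3 − (1/3)·365 = 122 and ps = 31 + 0.4·365 = 177.
Buyers' price falls by p* − pb = 147 − 122 = 25; sellers' price rises by ps − p* = 177 − 147 = 30.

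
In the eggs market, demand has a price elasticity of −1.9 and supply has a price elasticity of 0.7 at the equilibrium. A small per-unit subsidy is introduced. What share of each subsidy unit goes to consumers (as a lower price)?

For a small subsidy around the equilibrium, the benefit split depends on the relative slopes, which at a point are proportional to the elasticities.
Buyer share = εs/(εs + |εd|) = 0.7/(0.7 + 1.9) = 7/26; seller share = |εd|/(εs + |εd|) = 19/26.

Consumer share = 7/26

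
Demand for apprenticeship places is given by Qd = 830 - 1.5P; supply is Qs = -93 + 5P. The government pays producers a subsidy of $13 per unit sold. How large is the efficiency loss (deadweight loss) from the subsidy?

Pre-subsidy: 830 - 1.5P = -93 + 5P gives P* = 142, Q* = 617.
With the subsidy, sellers receive Ps = Pb + 13 for each unit, where Pb is the price buyers pay.
Supply in terms of Pb becomes Qs = -93 + 5(Pb + 13) = -28 + 5Pb. Setting this equal to demand: 830 - 1.5Pb = -28 + 5Pb, so Pb = 132.
Sellers receive Ps = 132 + 13 = 145; Q' = 830 − 1.5·132 = 632.
The subsidy expands output by 632 − 617 = 15 past the efficient level; on those units the gap between marginal cost and willingness to pay runs from 0 up to 13.
DWL = ½ × 13 × 15 = 97.5.

Deadweight loss = $97.5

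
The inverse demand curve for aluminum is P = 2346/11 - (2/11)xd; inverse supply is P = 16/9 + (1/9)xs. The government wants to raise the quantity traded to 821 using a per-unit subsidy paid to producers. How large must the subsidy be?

Required subsidy s = 29 per unit

At x = 821, from the demand curve buyers pay Pb = 2346/11 − (2/11)·821 = 64; from the supply curve sellers need Ps = 16/9 + (1/9)·821 = 93.
The subsidy must fill the gap: s = Ps − Pb = 93 − 64 = 29.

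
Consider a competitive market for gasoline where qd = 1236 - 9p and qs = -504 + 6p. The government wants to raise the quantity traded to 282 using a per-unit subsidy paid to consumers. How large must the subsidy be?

At q = 282, invert demand for the buyer price: pb = (1236 − 282)/9 = 106; invert supply for the seller price: ps = (282 − (-504))/6 = 131.
The subsidy must fill the gap: s = ps − pb = 131 − 106 = 25.

Required subsidy s = 25 per unit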